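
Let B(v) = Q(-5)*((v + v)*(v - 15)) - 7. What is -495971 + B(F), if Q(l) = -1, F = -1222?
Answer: -3519206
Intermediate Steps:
B(v) = -7 - 2*v*(-15 + v) (B(v) = -(v + v)*(v - 15) - 7 = -2*v*(-15 + v) - 7 = -7 - 2*v*(-15 + v))
-495971 + B(F) = -495971 + (-7 - 2*(-1222)² + 30*(-1222)) = -495971 + (-7 - 2*1493284 - 36660) = -495971 + (-7 - 2986568 - 36660) = -495971 - 3023235 = -3519206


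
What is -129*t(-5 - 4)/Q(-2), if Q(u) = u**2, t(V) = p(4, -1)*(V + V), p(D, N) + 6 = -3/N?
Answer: -3483/2 ≈ -1741.5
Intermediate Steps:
p(D, N) = -6 - 3/N
t(V) = -6*V (t(V) = (-6 - 3/(-1))*(V + V) = (-6 - 3*(-1))*(2*V) = (-6 + 3)*(2*V) = -6*V)
-129*t(-5 - 4)/Q(-2) = -129*(-6*(-5 - 4))/((-2)**2) = -129*(-6*(-9))/4 = -6966/4 = -129*27/2 = -3483/2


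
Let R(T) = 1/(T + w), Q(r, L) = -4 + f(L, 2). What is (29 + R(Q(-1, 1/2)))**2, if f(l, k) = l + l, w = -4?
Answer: 40804/49 ≈ 832.73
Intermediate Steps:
f(l, k) = 2*l
Q(r, L) = -4 + 2*L
R(T) = 1/(-4 + T) (R(T) = 1/(T - 4) = 1/(-4 + T))
(29 + R(Q(-1, 1/2)))**2 = (29 + 1/(-4 + (-4 + 2*(1/2))))**2 = (29 + 1/(-4 + (-4 + 1)))**2 = (29 + 1/(-4 - 3))**2 = (29 + 1/(-7))**2 = (29 - 1/7)**2 = (202/7)**2 = 40804/49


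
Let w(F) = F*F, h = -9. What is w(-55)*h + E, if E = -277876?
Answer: -305101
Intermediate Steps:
w(F) = F**2
w(-55)*h + E = (-55)**2*(-9) - 277876 = 3025*(-9) - 277876 = -27225 - 277876 = -305101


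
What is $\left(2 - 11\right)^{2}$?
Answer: $81$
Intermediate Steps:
$\left(2 - 11\right)^{2} = \left(-9\right)^{2} = 81$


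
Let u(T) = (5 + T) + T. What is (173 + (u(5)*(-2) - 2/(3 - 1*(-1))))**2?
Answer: 81225/4 ≈ 20306.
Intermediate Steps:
u(T) = 5 + 2*T
(173 + (u(5)*(-2) - 2/(3 - 1*(-1))))**2 = (173 + ((5 + 2*5)*(-2) - 2/(3 - 1*(-1))))**2 = (173 + ((5 + 10)*(-2) - 2/(3 + 1)))**2 = (173 + (15*(-2) - 2/4))**2 = (173 + (-30 - 2*1/4))**2 = (173 + (-30 - 1/2))**2 = (173 - 61/2)**2 = (285/2)**2 = 81225/4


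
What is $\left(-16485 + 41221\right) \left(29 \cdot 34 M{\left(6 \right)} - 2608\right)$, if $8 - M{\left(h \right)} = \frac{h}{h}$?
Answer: $106216384$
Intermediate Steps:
$M{\left(h \right)} = 7$ ($M{\left(h \right)} = 8 - \frac{h}{h} = 8 - 1 = 7$)
$\left(-16485 + 41221\right) \left(29 \cdot 34 M{\left(6 \right)} - 2608\right) = \left(-16485 + 41221\right) \left(29 \cdot 34 \cdot 7 - 2608\right) = 24736 \left(986 \cdot 7 - 2608\right) = 24736 \left(6902 - 2608\right) = 24736 \cdot 4294 = 106216384$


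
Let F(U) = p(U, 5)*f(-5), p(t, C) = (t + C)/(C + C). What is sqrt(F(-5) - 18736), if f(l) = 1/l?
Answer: 4*I*sqrt(1171) ≈ 136.88*I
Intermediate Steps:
p(t, C) = (C + t)/(2*C) (p(t, C) = (C + t)/((2*C)) = (C + t)*(1/(2*C)) = (C + t)/(2*C))
F(U) = -1/10 - U/50 (F(U) = ((1/2)*(5 + U)/5)/(-5) = ((1/2)*(1/5)*(5 + U))*(-1/5) = (1/2 + U/10)*(-1/5) = -1/10 - U/50)
sqrt(F(-5) - 18736) = sqrt((-1/10 - 1/50*(-5)) - 18736) = sqrt((-1/10 + 1/10) - 18736) = sqrt(0 - 18736) = sqrt(-18736) = 4*I*sqrt(1171)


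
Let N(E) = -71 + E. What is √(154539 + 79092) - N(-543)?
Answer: 614 + 3*√25959 ≈ 1097.4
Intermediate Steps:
√(154539 + 79092) - N(-543) = √(154539 + 79092) - (-71 - 543) = √233631 - 1*(-614) = 3*√25959 + 614 = 614 + 3*√25959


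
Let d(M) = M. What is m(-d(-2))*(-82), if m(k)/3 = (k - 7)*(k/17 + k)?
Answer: 44280/17 ≈ 2604.7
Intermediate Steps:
m(k) = 54*k*(-7 + k)/17 (m(k) = 3*((k - 7)*(k/17 + k)) = 3*((-7 + k)*(k*(1/17) + k)) = 3*((-7 + k)*(k/17 + k)) = 3*((-7 + k)*(18*k/17)) = 3*(18*k*(-7 + k)/17) = 54*k*(-7 + k)/17)
m(-d(-2))*(-82) = (54*(-1*(-2))*(-7 - 1*(-2))/17)*(-82) = ((54/17)*2*(-7 + 2))*(-82) = ((54/17)*2*(-5))*(-82) = -540/17*(-82) = 44280/17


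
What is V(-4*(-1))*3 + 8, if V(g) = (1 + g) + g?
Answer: 35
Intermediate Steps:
V(g) = 1 + 2*g
V(-4*(-1))*3 + 8 = (1 + 2*(-4*(-1)))*3 + 8 = (1 + 2*4)*3 + 8 = (1 + 8)*3 + 8 = 9*3 + 8 = 27 + 8 = 35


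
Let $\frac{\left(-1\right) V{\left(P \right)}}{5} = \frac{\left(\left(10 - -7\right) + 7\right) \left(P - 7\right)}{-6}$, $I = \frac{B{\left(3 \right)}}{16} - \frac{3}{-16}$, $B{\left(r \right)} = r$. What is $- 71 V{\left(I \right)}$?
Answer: $\frac{18815}{2} \approx 9407.5$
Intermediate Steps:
$I = \frac{3}{8}$ ($I = \frac{3}{16} - \frac{3}{-16} = 3 \cdot \frac{1}{16} - - \frac{3}{16} = \frac{3}{16} + \frac{3}{16} = \frac{3}{8} \approx 0.375$)
$V{\left(P \right)} = -140 + 20 P$ ($V{\left(P \right)} = - 5 \frac{\left(\left(10 - -7\right) + 7\right) \left(P - 7\right)}{-6} = - 5 \left(\left(10 + 7\right) + 7\right) \left(-7 + P\right) \left(- \frac{1}{6}\right) = - 5 \left(17 + 7\right) \left(-7 + P\right) \left(- \frac{1}{6}\right) = - 5 \cdot 24 \left(-7 + P\right) \left(- \frac{1}{6}\right) = - 5 \left(-168 + 24 P\right) \left(- \frac{1}{6}\right) = - 5 \left(28 - 4 P\right) = -140 + 20 P$)
$- 71 V{\left(I \right)} = - 71 \left(-140 + 20 \cdot \frac{3}{8}\right) = - 71 \left(-140 + \frac{15}{2}\right) = \left(-71\right) \left(- \frac{265}{2}\right) = \frac{18815}{2}$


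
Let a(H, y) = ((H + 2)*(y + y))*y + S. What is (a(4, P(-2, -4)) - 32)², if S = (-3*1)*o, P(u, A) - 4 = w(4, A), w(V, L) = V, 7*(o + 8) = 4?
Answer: 28174864/49 ≈ 5.7500e+5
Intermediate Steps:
o = -52/7 (o = -8 + (⅐)*4 = -8 + 4/7 = -52/7 ≈ -7.4286)
P(u, A) = 8 (P(u, A) = 4 + 4 = 8)
S = 156/7 (S = -3*1*(-52/7) = -3*(-52/7) = 156/7 ≈ 22.286)
a(H, y) = 156/7 + 2*y²*(2 + H) (a(H, y) = ((H + 2)*(y + y))*y + 156/7 = ((2 + H)*(2*y))*y + 156/7 = (2*y*(2 + H))*y + 156/7 = 2*y²*(2 + H) + 156/7 = 156/7 + 2*y²*(2 + H))
(a(4, P(-2, -4)) - 32)² = ((156/7 + 4*8² + 2*4*8²) - 32)² = ((156/7 + 4*64 + 2*4*64) - 32)² = ((156/7 + 256 + 512) - 32)² = (5532/7 - 32)² = (5308/7)² = 28174864/49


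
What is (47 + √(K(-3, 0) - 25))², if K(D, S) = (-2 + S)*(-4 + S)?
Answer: (47 + I*√17)² ≈ 2192.0 + 387.57*I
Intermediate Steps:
K(D, S) = (-4 + S)*(-2 + S)
(47 + √(K(-3, 0) - 25))² = (47 + √((8 + 0² - 6*0) - 25))² = (47 + √((8 + 0 + 0) - 25))² = (47 + √(8 - 25))² = (47 + √(-17))² = (47 + I*√17)²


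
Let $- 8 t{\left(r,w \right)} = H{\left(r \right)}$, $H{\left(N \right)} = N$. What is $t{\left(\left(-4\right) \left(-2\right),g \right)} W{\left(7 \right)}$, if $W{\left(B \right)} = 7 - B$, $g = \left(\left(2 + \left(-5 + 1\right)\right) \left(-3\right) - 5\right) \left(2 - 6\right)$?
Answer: $0$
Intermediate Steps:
$g = -4$ ($g = \left(\left(2 - 4\right) \left(-3\right) - 5\right) \left(-4\right) = \left(\left(-2\right) \left(-3\right) - 5\right) \left(-4\right) = \left(6 - 5\right) \left(-4\right) = 1 \left(-4\right) = -4$)
$t{\left(r,w \right)} = - \frac{r}{8}$
$t{\left(\left(-4\right) \left(-2\right),g \right)} W{\left(7 \right)} = - \frac{\left(-4\right) \left(-2\right)}{8} \left(7 - 7\right) = \left(- \frac{1}{8}\right) 8 \left(7 - 7\right) = \left(-1\right) 0 = 0$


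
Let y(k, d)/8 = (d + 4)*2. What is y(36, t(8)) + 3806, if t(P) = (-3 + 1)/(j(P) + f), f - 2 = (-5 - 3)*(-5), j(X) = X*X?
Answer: 205094/53 ≈ 3869.7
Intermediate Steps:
j(X) = X²
f = 42 (f = 2 + (-5 - 3)*(-5) = 2 - 8*(-5) = 2 + 40 = 42)
t(P) = -2/(42 + P²) (t(P) = (-3 + 1)/(P² + 42) = -2/(42 + P²))
y(k, d) = 64 + 16*d (y(k, d) = 8*((d + 4)*2) = 8*((4 + d)*2) = 8*(8 + 2*d) = 64 + 16*d)
y(36, t(8)) + 3806 = (64 + 16*(-2/(42 + 8²))) + 3806 = (64 + 16*(-2/(42 + 64))) + 3806 = (64 + 16*(-2/106)) + 3806 = (64 + 16*(-2*1/106)) + 3806 = (64 + 16*(-1/53)) + 3806 = (64 - 16/53) + 3806 = 3376/53 + 3806 = 205094/53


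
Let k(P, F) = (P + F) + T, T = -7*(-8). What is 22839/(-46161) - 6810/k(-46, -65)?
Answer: 907537/7359 ≈ 123.32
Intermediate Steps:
T = 56
k(P, F) = 56 + F + P (k(P, F) = (P + F) + 56 = (F + P) + 56 = 56 + F + P)
22839/(-46161) - 6810/k(-46, -65) = 22839/(-46161) - 6810/(56 - 65 - 46) = 22839*(-1/46161) - 6810/(-55) = -331/669 - 6810*(-1/55) = -331/669 + 1362/11 = 907537/7359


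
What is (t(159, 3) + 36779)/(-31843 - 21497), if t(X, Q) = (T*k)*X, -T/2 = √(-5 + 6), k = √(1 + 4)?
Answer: -36779/53340 + 53*√5/8890 ≈ -0.67619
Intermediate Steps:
k = √5 ≈ 2.2361
T = -2 (T = -2*√(-5 + 6) = -2*√1 = -2*1 = -2)
t(X, Q) = -2*X*√5 (t(X, Q) = (-2*√5)*X = -2*X*√5)
(t(159, 3) + 36779)/(-31843 - 21497) = (-2*159*√5 + 36779)/(-31843 - 21497) = (-318*√5 + 36779)/(-53340) = (36779 - 318*√5)*(-1/53340) = -36779/53340 + 53*√5/8890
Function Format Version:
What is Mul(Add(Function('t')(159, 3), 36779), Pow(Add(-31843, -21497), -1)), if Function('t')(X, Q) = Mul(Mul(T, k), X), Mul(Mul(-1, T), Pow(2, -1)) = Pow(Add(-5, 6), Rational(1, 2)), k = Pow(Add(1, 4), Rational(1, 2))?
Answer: Add(Rational(-36779, 53340), Mul(Rational(53, 8890), Pow(5, Rational(1, 2)))) ≈ -0.67619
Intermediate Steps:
k = Pow(5, Rational(1, 2)) ≈ 2.2361
T = -2 (T = Mul(-2, Pow(Add(-5, 6), Rational(1, 2))) = Mul(-2, Pow(1, Rational(1, 2))) = Mul(-2, 1) = -2)
Function('t')(X, Q) = Mul(-2, X, Pow(5, Rational(1, 2))) (Function('t')(X, Q) = Mul(Mul(-2, Pow(5, Rational(1, 2))), X) = Mul(-2, X, Pow(5, Rational(1, 2))))
Mul(Add(Function('t')(159, 3), 36779), Pow(Add(-31843, -21497), -1)) = Mul(Add(Mul(-2, 159, Pow(5, Rational(1, 2))), 36779), Pow(Add(-31843, -21497), -1)) = Mul(Add(Mul(-318, Pow(5, Rational(1, 2))), 36779), Pow(-53340, -1)) = Mul(Add(36779, Mul(-318, Pow(5, Rational(1, 2)))), Rational(-1, 53340)) = Add(Rational(-36779, 53340), Mul(Rational(53, 8890), Pow(5, Rational(1, 2))))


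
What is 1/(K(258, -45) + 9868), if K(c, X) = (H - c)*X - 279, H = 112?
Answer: 1/16159 ≈ 6.1885e-5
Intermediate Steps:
K(c, X) = -279 + X*(112 - c) (K(c, X) = (112 - c)*X - 279 = X*(112 - c) - 279 = -279 + X*(112 - c))
1/(K(258, -45) + 9868) = 1/((-279 + 112*(-45) - 1*(-45)*258) + 9868) = 1/((-279 - 5040 + 11610) + 9868) = 1/(6291 + 9868) = 1/16159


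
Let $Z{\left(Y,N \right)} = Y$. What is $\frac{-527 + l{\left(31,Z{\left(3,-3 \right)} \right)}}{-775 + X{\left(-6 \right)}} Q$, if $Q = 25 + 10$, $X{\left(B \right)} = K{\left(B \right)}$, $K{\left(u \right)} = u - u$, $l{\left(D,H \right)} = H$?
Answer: $\frac{3668}{155} \approx 23.665$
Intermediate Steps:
$K{\left(u \right)} = 0$
$X{\left(B \right)} = 0$
$Q = 35$
$\frac{-527 + l{\left(31,Z{\left(3,-3 \right)} \right)}}{-775 + X{\left(-6 \right)}} Q = \frac{-527 + 3}{-775 + 0} \cdot 35 = - \frac{524}{-775} \cdot 35 = \left(-524\right) \left(- \frac{1}{775}\right) 35 = \frac{524}{775} \cdot 35 = \frac{3668}{155}$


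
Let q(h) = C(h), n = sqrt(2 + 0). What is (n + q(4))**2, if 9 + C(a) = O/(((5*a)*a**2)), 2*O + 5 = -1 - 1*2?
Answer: 532641/6400 - 721*sqrt(2)/40 ≈ 57.734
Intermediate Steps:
n = sqrt(2) ≈ 1.4142
O = -4 (O = -5/2 + (-1 - 1*2)/2 = -5/2 + (-1 - 2)/2 = -5/2 + (1/2)*(-3) = -5/2 - 3/2 = -4)
C(a) = -9 - 4/(5*a**3) (C(a) = -9 - 4*1/(5*a**3) = -9 - 4/(5*a**3))
q(h) = -9 - 4/(5*h**3)
(n + q(4))**2 = (sqrt(2) + (-9 - 4/5/4**3))**2 = (sqrt(2) + (-9 - 4/5*1/64))**2 = (sqrt(2) + (-9 - 1/80))**2 = (sqrt(2) - 721/80)**2 = (-721/80 + sqrt(2))**2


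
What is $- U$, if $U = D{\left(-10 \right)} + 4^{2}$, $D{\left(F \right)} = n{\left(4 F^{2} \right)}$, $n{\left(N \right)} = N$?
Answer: $-416$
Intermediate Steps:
$D{\left(F \right)} = 4 F^{2}$
$U = 416$ ($U = 4 \left(-10\right)^{2} + 4^{2} = 4 \cdot 100 + 16 = 400 + 16 = 416$)
$- U = \left(-1\right) 416 = -416$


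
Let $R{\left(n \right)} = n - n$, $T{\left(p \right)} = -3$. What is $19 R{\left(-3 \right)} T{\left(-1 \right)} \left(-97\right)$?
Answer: $0$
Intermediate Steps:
$R{\left(n \right)} = 0$
$19 R{\left(-3 \right)} T{\left(-1 \right)} \left(-97\right) = 19 \cdot 0 \left(-3\right) \left(-97\right) = 19 \cdot 0 \left(-97\right) = 0 \left(-97\right) = 0$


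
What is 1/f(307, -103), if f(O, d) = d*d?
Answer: 1/10609 ≈ 9.4260e-5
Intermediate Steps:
f(O, d) = d²
1/f(307, -103) = 1/((-103)²) = 1/10609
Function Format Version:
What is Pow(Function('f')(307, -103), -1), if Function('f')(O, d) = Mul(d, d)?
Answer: Rational(1, 10609) ≈ 9.4260e-5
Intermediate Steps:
Function('f')(O, d) = Pow(d, 2)
Pow(Function('f')(307, -103), -1) = Pow(Pow(-103, 2), -1) = Pow(10609, -1) = Rational(1, 10609)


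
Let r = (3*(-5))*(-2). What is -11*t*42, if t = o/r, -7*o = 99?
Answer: 1089/5 ≈ 217.80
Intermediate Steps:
r = 30 (r = -15*(-2) = 30)
o = -99/7 (o = -⅐*99 = -99/7 ≈ -14.143)
t = -33/70 (t = -99/7/30 = -99/7*1/30 = -33/70 ≈ -0.47143)
-11*t*42 = -11*(-33/70)*42 = (363/70)*42 = 1089/5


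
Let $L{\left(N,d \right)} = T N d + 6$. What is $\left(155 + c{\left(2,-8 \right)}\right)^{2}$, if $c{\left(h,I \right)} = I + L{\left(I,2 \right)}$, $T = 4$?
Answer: $7921$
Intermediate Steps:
$L{\left(N,d \right)} = 6 + 4 N d$ ($L{\left(N,d \right)} = 4 N d + 6 = 6 + 4 N d$)
$c{\left(h,I \right)} = 6 + 9 I$ ($c{\left(h,I \right)} = I + \left(6 + 4 I 2\right) = I + \left(6 + 8 I\right) = 6 + 9 I$)
$\left(155 + c{\left(2,-8 \right)}\right)^{2} = \left(155 + \left(6 + 9 \left(-8\right)\right)\right)^{2} = \left(155 + \left(6 - 72\right)\right)^{2} = \left(155 - 66\right)^{2} = 89^{2} = 7921$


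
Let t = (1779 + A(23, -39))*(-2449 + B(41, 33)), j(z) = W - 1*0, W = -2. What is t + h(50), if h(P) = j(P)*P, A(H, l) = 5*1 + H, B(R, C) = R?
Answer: -4351356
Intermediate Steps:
j(z) = -2 (j(z) = -2 - 1*0 = -2 + 0 = -2)
A(H, l) = 5 + H
h(P) = -2*P
t = -4351256 (t = (1779 + (5 + 23))*(-2449 + 41) = (1779 + 28)*(-2408) = 1807*(-2408) = -4351256)
t + h(50) = -4351256 - 2*50 = -4351256 - 100 = -4351356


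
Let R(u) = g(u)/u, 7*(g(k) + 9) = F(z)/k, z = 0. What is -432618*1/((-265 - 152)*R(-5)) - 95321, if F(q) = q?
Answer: -118525541/1251 ≈ -94745.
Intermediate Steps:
g(k) = -9 (g(k) = -9 + (0/k)/7 = -9 + (⅐)*0 = -9 + 0 = -9)
R(u) = -9/u
-432618*1/((-265 - 152)*R(-5)) - 95321 = -432618*5/(9*(-265 - 152)) - 95321 = -432618/(-9*(-⅕)*(-417)) - 95321 = -432618/((9/5)*(-417)) - 95321 = -432618/(-3753/5) - 95321 = -432618*(-5/3753) - 95321 = 721030/1251 - 95321 = -118525541/1251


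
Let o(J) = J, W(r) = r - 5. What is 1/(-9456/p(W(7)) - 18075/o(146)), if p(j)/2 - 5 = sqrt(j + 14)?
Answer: -438/284321 ≈ -0.0015405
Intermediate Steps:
W(r) = -5 + r
p(j) = 10 + 2*sqrt(14 + j) (p(j) = 10 + 2*sqrt(j + 14) = 10 + 2*sqrt(14 + j))
1/(-9456/p(W(7)) - 18075/o(146)) = 1/(-9456/(10 + 2*sqrt(14 + (-5 + 7))) - 18075/146) = 1/(-9456/(10 + 2*sqrt(14 + 2)) - 18075*1/146) = 1/(-9456/(10 + 2*sqrt(16)) - 18075/146) = 1/(-9456/(10 + 2*4) - 18075/146) = 1/(-9456/(10 + 8) - 18075/146) = 1/(-9456/18 - 18075/146) = 1/(-9456*1/18 - 18075/146) = 1/(-1576/3 - 18075/146) = 1/(-284321/438) = -438/284321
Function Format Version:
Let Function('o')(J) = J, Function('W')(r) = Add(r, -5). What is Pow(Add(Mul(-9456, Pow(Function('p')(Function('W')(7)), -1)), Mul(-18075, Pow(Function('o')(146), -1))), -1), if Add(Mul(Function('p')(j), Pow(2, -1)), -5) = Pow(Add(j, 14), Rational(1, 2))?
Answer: Rational(-438, 284321) ≈ -0.0015405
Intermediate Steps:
Function('W')(r) = Add(-5, r)
Function('p')(j) = Add(10, Mul(2, Pow(Add(14, j), Rational(1, 2)))) (Function('p')(j) = Add(10, Mul(2, Pow(Add(j, 14), Rational(1, 2)))) = Add(10, Mul(2, Pow(Add(14, j), Rational(1, 2)))))
Pow(Add(Mul(-9456, Pow(Function('p')(Function('W')(7)), -1)), Mul(-18075, Pow(Function('o')(146), -1))), -1) = Pow(Add(Mul(-9456, Pow(Add(10, Mul(2, Pow(Add(14, Add(-5, 7)), Rational(1, 2)))), -1)), Mul(-18075, Pow(146, -1))), -1) = Pow(Add(Mul(-9456, Pow(Add(10, Mul(2, Pow(Add(14, 2), Rational(1, 2)))), -1)), Mul(-18075, Rational(1, 146))), -1) = Pow(Add(Mul(-9456, Pow(Add(10, Mul(2, Pow(16, Rational(1, 2)))), -1)), Rational(-18075, 146)), -1) = Pow(Add(Mul(-9456, Pow(Add(10, Mul(2, 4)), -1)), Rational(-18075, 146)), -1) = Pow(Add(Mul(-9456, Pow(Add(10, 8), -1)), Rational(-18075, 146)), -1) = Pow(Add(Mul(-9456, Pow(18, -1)), Rational(-18075, 146)), -1) = Pow(Add(Mul(-9456, Rational(1, 18)), Rational(-18075, 146)), -1) = Pow(Add(Rational(-1576, 3), Rational(-18075, 146)), -1) = Pow(Rational(-284321, 438), -1) = Rational(-438, 284321)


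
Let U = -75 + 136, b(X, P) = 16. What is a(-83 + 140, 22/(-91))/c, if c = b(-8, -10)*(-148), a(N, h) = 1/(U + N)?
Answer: -1/279424 ≈ -3.5788e-6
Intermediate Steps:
U = 61
a(N, h) = 1/(61 + N)
c = -2368 (c = 16*(-148) = -2368)
a(-83 + 140, 22/(-91))/c = 1/((61 + (-83 + 140))*(-2368)) = -1/2368/(61 + 57) = -1/2368/118 = (1/118)*(-1/2368) = -1/279424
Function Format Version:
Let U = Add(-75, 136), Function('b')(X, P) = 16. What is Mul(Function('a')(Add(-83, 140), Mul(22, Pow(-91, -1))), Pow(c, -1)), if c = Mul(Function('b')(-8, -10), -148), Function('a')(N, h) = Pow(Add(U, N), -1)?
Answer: Rational(-1, 279424) ≈ -3.5788e-6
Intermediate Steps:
U = 61
Function('a')(N, h) = Pow(Add(61, N), -1)
c = -2368 (c = Mul(16, -148) = -2368)
Mul(Function('a')(Add(-83, 140), Mul(22, Pow(-91, -1))), Pow(c, -1)) = Mul(Pow(Add(61, Add(-83, 140)), -1), Pow(-2368, -1)) = Mul(Pow(Add(61, 57), -1), Rational(-1, 2368)) = Mul(Pow(118, -1), Rational(-1, 2368)) = Mul(Rational(1, 118), Rational(-1, 2368)) = Rational(-1, 279424)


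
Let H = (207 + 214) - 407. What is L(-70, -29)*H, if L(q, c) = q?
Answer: -980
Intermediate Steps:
H = 14 (H = 421 - 407 = 14)
L(-70, -29)*H = -70*14 = -980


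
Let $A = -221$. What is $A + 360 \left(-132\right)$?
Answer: $-47741$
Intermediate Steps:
$A + 360 \left(-132\right) = -221 + 360 \left(-132\right) = -221 - 47520 = -47741$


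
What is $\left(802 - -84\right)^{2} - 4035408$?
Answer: $-3250412$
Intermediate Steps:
$\left(802 - -84\right)^{2} - 4035408 = \left(802 + \left(-265 + 349\right)\right)^{2} - 4035408 = \left(802 + 84\right)^{2} - 4035408 = 886^{2} - 4035408 = 784996 - 4035408 = -3250412$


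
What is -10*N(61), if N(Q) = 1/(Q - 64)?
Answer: 10/3 ≈ 3.3333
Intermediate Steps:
N(Q) = 1/(-64 + Q)
-10*N(61) = -10/(-64 + 61) = -10/(-3) = -10*(-⅓) = 10/3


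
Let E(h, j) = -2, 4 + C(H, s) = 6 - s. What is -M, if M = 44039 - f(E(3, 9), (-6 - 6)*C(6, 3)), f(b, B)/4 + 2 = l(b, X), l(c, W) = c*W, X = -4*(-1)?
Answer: -44079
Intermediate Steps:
C(H, s) = 2 - s (C(H, s) = -4 + (6 - s) = 2 - s)
X = 4
l(c, W) = W*c
f(b, B) = -8 + 16*b (f(b, B) = -8 + 4*(4*b) = -8 + 16*b)
M = 44079 (M = 44039 - (-8 + 16*(-2)) = 44039 - (-8 - 32) = 44039 - 1*(-40) = 44039 + 40 = 44079)
-M = -1*44079 = -44079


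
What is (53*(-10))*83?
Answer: -43990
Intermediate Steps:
(53*(-10))*83 = -530*83 = -43990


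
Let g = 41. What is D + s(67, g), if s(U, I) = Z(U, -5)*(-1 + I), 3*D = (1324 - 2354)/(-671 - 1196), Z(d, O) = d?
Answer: 15011710/5601 ≈ 2680.2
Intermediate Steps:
D = 1030/5601 (D = ((1324 - 2354)/(-671 - 1196))/3 = (-1030/(-1867))/3 = (-1030*(-1/1867))/3 = (⅓)*(1030/1867) = 1030/5601 ≈ 0.18390)
s(U, I) = U*(-1 + I)
D + s(67, g) = 1030/5601 + 67*(-1 + 41) = 1030/5601 + 67*40 = 1030/5601 + 2680 = 15011710/5601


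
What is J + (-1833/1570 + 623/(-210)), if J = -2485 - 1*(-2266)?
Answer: -525481/2355 ≈ -223.13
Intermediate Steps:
J = -219 (J = -2485 + 2266 = -219)
J + (-1833/1570 + 623/(-210)) = -219 + (-1833/1570 + 623/(-210)) = -219 + (-1833*1/1570 + 623*(-1/210)) = -219 + (-1833/1570 - 89/30) = -219 - 9736/2355 = -525481/2355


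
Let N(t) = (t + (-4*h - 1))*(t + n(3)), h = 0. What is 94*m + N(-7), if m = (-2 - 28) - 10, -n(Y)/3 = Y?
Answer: -3632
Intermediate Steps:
n(Y) = -3*Y
m = -40 (m = -30 - 10 = -40)
N(t) = (-1 + t)*(-9 + t) (N(t) = (t + (-4*0 - 1))*(t - 3*3) = (t + (0 - 1))*(t - 9) = (t - 1)*(-9 + t) = (-1 + t)*(-9 + t))
94*m + N(-7) = 94*(-40) + (9 + (-7)² - 10*(-7)) = -3760 + (9 + 49 + 70) = -3760 + 128 = -3632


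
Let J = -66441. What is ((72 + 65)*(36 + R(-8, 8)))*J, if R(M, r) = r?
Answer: -400506348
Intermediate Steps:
((72 + 65)*(36 + R(-8, 8)))*J = ((72 + 65)*(36 + 8))*(-66441) = (137*44)*(-66441) = 6028*(-66441) = -400506348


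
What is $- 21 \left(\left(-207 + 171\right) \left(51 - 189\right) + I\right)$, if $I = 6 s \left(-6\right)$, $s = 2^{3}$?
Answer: $-98280$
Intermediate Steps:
$s = 8$
$I = -288$ ($I = 6 \cdot 8 \left(-6\right) = 48 \left(-6\right) = -288$)
$- 21 \left(\left(-207 + 171\right) \left(51 - 189\right) + I\right) = - 21 \left(\left(-207 + 171\right) \left(51 - 189\right) - 288\right) = - 21 \left(\left(-36\right) \left(-138\right) - 288\right) = - 21 \left(4968 - 288\right) = \left(-21\right) 4680 = -98280$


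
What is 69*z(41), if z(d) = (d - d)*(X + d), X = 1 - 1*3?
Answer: 0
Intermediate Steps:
X = -2 (X = 1 - 3 = -2)
z(d) = 0 (z(d) = (d - d)*(-2 + d) = 0*(-2 + d) = 0)
69*z(41) = 69*0 = 0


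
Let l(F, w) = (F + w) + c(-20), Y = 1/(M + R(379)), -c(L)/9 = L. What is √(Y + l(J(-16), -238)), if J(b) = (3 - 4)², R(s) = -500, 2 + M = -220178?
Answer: I*√77107804930/36780 ≈ 7.5498*I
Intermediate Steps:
M = -220180 (M = -2 - 220178 = -220180)
c(L) = -9*L
Y = -1/220680 (Y = 1/(-220180 - 500) = 1/(-220680) = -1/220680 ≈ -4.5315e-6)
J(b) = 1 (J(b) = (-1)² = 1)
l(F, w) = 180 + F + w (l(F, w) = (F + w) - 9*(-20) = (F + w) + 180 = 180 + F + w)
√(Y + l(J(-16), -238)) = √(-1/220680 + (180 + 1 - 238)) = √(-1/220680 - 57) = √(-12578761/220680) = I*√77107804930/36780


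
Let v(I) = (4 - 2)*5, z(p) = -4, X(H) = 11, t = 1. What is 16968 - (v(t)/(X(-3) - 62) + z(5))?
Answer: 865582/51 ≈ 16972.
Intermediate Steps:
v(I) = 10 (v(I) = 2*5 = 10)
16968 - (v(t)/(X(-3) - 62) + z(5)) = 16968 - (10/(11 - 62) - 4) = 16968 - (10/(-51) - 4) = 16968 - (10*(-1/51) - 4) = 16968 - (-10/51 - 4) = 16968 - 1*(-214/51) = 16968 + 214/51 = 865582/51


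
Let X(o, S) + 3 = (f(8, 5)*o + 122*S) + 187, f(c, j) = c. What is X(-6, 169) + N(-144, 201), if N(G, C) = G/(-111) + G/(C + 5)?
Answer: 79095774/3811 ≈ 20755.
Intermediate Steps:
X(o, S) = 184 + 8*o + 122*S (X(o, S) = -3 + ((8*o + 122*S) + 187) = -3 + (187 + 8*o + 122*S) = 184 + 8*o + 122*S)
N(G, C) = -G/111 + G/(5 + C) (N(G, C) = G*(-1/111) + G/(5 + C) = -G/111 + G/(5 + C))
X(-6, 169) + N(-144, 201) = (184 + 8*(-6) + 122*169) + (1/111)*(-144)*(106 - 1*201)/(5 + 201) = (184 - 48 + 20618) + (1/111)*(-144)*(106 - 201)/206 = 20754 + (1/111)*(-144)*(1/206)*(-95) = 20754 + 2280/3811 = 79095774/3811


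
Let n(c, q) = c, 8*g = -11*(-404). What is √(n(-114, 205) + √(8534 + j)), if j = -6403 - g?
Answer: √(-456 + 2*√6302)/2 ≈ 8.6202*I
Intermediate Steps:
g = 1111/2 (g = (-11*(-404))/8 = (⅛)*4444 = 1111/2 ≈ 555.50)
j = -13917/2 (j = -6403 - 1*1111/2 = -6403 - 1111/2 = -13917/2 ≈ -6958.5)
√(n(-114, 205) + √(8534 + j)) = √(-114 + √(8534 - 13917/2)) = √(-114 + √(3151/2)) = √(-114 + √6302/2)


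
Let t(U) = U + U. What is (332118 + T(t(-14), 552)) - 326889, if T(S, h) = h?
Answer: 5781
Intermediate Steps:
t(U) = 2*U
(332118 + T(t(-14), 552)) - 326889 = (332118 + 552) - 326889 = 332670 - 326889 = 5781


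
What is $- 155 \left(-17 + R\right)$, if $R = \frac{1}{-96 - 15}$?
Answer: $\frac{292640}{111} \approx 2636.4$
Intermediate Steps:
$R = - \frac{1}{111}$ ($R = \frac{1}{-111} = - \frac{1}{111} \approx -0.009009$)
$- 155 \left(-17 + R\right) = - 155 \left(-17 - \frac{1}{111}\right) = \left(-155\right) \left(- \frac{1888}{111}\right) = \frac{292640}{111}$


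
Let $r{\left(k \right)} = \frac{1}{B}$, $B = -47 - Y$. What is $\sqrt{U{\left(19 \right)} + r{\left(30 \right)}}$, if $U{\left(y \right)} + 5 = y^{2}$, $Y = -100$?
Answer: $\frac{\sqrt{1000057}}{53} \approx 18.868$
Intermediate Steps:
$U{\left(y \right)} = -5 + y^{2}$
$B = 53$ ($B = -47 - -100 = -47 + 100 = 53$)
$r{\left(k \right)} = \frac{1}{53}$
$\sqrt{U{\left(19 \right)} + r{\left(30 \right)}} = \sqrt{\left(-5 + 19^{2}\right) + \frac{1}{53}} = \sqrt{\left(-5 + 361\right) + \frac{1}{53}} = \sqrt{356 + \frac{1}{53}} = \sqrt{\frac{18869}{53}} = \frac{\sqrt{1000057}}{53}$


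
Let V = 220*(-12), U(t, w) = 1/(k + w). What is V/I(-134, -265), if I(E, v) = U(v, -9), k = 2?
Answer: 18480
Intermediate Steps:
U(t, w) = 1/(2 + w)
I(E, v) = -1/7 (I(E, v) = 1/(2 - 9) = 1/(-7) = -1/7)
V = -2640
V/I(-134, -265) = -2640/(-1/7) = -2640*(-7) = 18480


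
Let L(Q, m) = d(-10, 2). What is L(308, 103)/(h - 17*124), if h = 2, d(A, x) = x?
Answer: -1/1053 ≈ -0.00094967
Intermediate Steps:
L(Q, m) = 2
L(308, 103)/(h - 17*124) = 2/(2 - 17*124) = 2/(2 - 2108) = 2/(-2106) = 2*(-1/2106) = -1/1053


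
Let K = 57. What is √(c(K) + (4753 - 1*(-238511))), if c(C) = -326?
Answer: √242938 ≈ 492.89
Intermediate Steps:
√(c(K) + (4753 - 1*(-238511))) = √(-326 + (4753 - 1*(-238511))) = √(-326 + (4753 + 238511)) = √(-326 + 243264) = √242938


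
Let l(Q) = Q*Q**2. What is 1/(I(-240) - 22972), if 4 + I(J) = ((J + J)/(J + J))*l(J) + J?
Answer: -1/13847216 ≈ -7.2217e-8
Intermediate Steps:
l(Q) = Q**3
I(J) = -4 + J + J**3 (I(J) = -4 + (((J + J)/(J + J))*J**3 + J) = -4 + (((2*J)/((2*J)))*J**3 + J) = -4 + (((2*J)*(1/(2*J)))*J**3 + J) = -4 + (1*J**3 + J) = -4 + (J**3 + J) = -4 + (J + J**3) = -4 + J + J**3)
1/(I(-240) - 22972) = 1/((-4 - 240 + (-240)**3) - 22972) = 1/((-4 - 240 - 13824000) - 22972) = 1/(-13824244 - 22972) = 1/(-13847216) = -1/13847216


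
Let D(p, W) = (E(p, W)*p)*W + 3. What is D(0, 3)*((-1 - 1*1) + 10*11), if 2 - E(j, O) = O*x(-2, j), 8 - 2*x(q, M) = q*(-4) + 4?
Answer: 324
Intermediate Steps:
x(q, M) = 2 + 2*q (x(q, M) = 4 - (q*(-4) + 4)/2 = 4 - (-4*q + 4)/2 = 4 - (4 - 4*q)/2 = 4 + (-2 + 2*q) = 2 + 2*q)
E(j, O) = 2 + 2*O (E(j, O) = 2 - O*(2 + 2*(-2)) = 2 - O*(2 - 4) = 2 - O*(-2) = 2 - (-2)*O = 2 + 2*O)
D(p, W) = 3 + W*p*(2 + 2*W) (D(p, W) = ((2 + 2*W)*p)*W + 3 = (p*(2 + 2*W))*W + 3 = W*p*(2 + 2*W) + 3 = 3 + W*p*(2 + 2*W))
D(0, 3)*((-1 - 1*1) + 10*11) = (3 + 2*3*0*(1 + 3))*((-1 - 1*1) + 10*11) = (3 + 2*3*0*4)*((-1 - 1) + 110) = (3 + 0)*(-2 + 110) = 3*108 = 324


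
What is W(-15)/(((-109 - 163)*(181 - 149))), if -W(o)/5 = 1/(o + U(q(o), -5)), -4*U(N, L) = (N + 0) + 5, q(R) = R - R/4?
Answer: -1/23392 ≈ -4.2750e-5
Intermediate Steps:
q(R) = 3*R/4 (q(R) = R - R/4 = 3*R/4)
U(N, L) = -5/4 - N/4 (U(N, L) = -((N + 0) + 5)/4 = -(N + 5)/4 = -(5 + N)/4 = -5/4 - N/4)
W(o) = -5/(-5/4 + 13*o/16) (W(o) = -5/(o + (-5/4 - 3*o/16)) = -5/(-5/4 + 13*o/16))
W(-15)/(((-109 - 163)*(181 - 149))) = (80/(20 - 13*(-15)))/(((-109 - 163)*(181 - 149))) = (80/(20 + 195))/((-272*32)) = (80/215)/(-8704) = (80*(1/215))*(-1/8704) = (16/43)*(-1/8704) = -1/23392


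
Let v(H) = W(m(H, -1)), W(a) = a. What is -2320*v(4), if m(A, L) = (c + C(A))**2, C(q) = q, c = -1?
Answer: -20880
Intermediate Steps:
m(A, L) = (-1 + A)**2
v(H) = (-1 + H)**2
-2320*v(4) = -2320*(-1 + 4)**2 = -2320*3**2 = -2320*9 = -20880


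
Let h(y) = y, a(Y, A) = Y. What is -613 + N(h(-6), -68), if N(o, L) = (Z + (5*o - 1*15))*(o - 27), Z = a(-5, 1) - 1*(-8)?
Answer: 773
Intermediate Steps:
Z = 3 (Z = -5 - 1*(-8) = -5 + 8 = 3)
N(o, L) = (-27 + o)*(-12 + 5*o) (N(o, L) = (3 + (5*o - 1*15))*(o - 27) = (3 + (5*o - 15))*(-27 + o) = (3 + (-15 + 5*o))*(-27 + o) = (-12 + 5*o)*(-27 + o) = (-27 + o)*(-12 + 5*o))
-613 + N(h(-6), -68) = -613 + (324 - 147*(-6) + 5*(-6)²) = -613 + (324 + 882 + 5*36) = -613 + (324 + 882 + 180) = -613 + 1386 = 773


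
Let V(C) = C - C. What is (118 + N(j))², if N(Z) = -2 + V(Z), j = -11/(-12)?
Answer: 13456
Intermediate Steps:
V(C) = 0
j = 11/12 (j = -11*(-1/12) = 11/12 ≈ 0.91667)
N(Z) = -2 (N(Z) = -2 + 0 = -2)
(118 + N(j))² = (118 - 2)² = 116² = 13456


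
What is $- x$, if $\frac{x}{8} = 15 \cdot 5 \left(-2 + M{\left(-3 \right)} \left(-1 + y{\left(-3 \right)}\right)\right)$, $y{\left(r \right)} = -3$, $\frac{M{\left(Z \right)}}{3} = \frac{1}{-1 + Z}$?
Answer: $-600$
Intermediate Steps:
$M{\left(Z \right)} = \frac{3}{-1 + Z}$
$x = 600$ ($x = 8 \cdot 15 \cdot 5 \left(-2 + \frac{3}{-1 - 3} \left(-1 - 3\right)\right) = 8 \cdot 75 \left(-2 + \frac{3}{-4} \left(-4\right)\right) = 8 \cdot 75 \left(-2 + 3 \left(- \frac{1}{4}\right) \left(-4\right)\right) = 8 \cdot 75 \left(-2 - -3\right) = 8 \cdot 75 \left(-2 + 3\right) = 8 \cdot 75 \cdot 1 = 8 \cdot 75 = 600$)
$- x = \left(-1\right) 600 = -600$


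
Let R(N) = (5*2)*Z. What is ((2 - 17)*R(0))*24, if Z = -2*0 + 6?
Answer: -21600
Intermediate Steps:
Z = 6 (Z = 0 + 6 = 6)
R(N) = 60 (R(N) = (5*2)*6 = 10*6 = 60)
((2 - 17)*R(0))*24 = ((2 - 17)*60)*24 = -15*60*24 = -900*24 = -21600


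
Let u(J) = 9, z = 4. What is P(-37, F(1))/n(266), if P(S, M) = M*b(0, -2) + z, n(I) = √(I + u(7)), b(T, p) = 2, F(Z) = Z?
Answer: 6*√11/55 ≈ 0.36181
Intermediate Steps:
n(I) = √(9 + I) (n(I) = √(I + 9) = √(9 + I))
P(S, M) = 4 + 2*M (P(S, M) = M*2 + 4 = 2*M + 4 = 4 + 2*M)
P(-37, F(1))/n(266) = (4 + 2*1)/(√(9 + 266)) = (4 + 2)/(√275) = 6/((5*√11)) = 6*(√11/55) = 6*√11/55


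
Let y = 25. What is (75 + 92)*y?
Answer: 4175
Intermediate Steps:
(75 + 92)*y = (75 + 92)*25 = 167*25 = 4175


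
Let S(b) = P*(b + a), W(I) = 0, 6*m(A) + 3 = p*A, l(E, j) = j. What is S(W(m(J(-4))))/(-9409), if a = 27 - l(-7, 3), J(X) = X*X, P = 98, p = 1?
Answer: -2352/9409 ≈ -0.24997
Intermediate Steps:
J(X) = X²
m(A) = -½ + A/6 (m(A) = -½ + (1*A)/6 = -½ + A/6)
a = 24 (a = 27 - 1*3 = 27 - 3 = 24)
S(b) = 2352 + 98*b (S(b) = 98*(b + 24) = 98*(24 + b) = 2352 + 98*b)
S(W(m(J(-4))))/(-9409) = (2352 + 98*0)/(-9409) = (2352 + 0)*(-1/9409) = 2352*(-1/9409) = -2352/9409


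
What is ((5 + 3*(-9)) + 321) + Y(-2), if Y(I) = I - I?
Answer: 299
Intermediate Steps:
Y(I) = 0
((5 + 3*(-9)) + 321) + Y(-2) = ((5 + 3*(-9)) + 321) + 0 = ((5 - 27) + 321) + 0 = (-22 + 321) + 0 = 299 + 0 = 299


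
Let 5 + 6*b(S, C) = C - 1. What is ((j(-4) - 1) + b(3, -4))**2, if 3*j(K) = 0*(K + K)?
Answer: 64/9 ≈ 7.1111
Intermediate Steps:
j(K) = 0 (j(K) = (0*(K + K))/3 = (0*(2*K))/3 = (1/3)*0 = 0)
b(S, C) = -1 + C/6 (b(S, C) = -5/6 + (C - 1)/6 = -5/6 + (-1 + C)/6 = -5/6 + (-1/6 + C/6) = -1 + C/6)
((j(-4) - 1) + b(3, -4))**2 = ((0 - 1) + (-1 + (1/6)*(-4)))**2 = (-1 + (-1 - 2/3))**2 = (-1 - 5/3)**2 = (-8/3)**2 = 64/9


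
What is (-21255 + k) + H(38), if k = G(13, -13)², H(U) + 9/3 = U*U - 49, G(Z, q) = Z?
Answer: -19694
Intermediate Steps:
H(U) = -52 + U² (H(U) = -3 + (U*U - 49) = -3 + (U² - 49) = -3 + (-49 + U²) = -52 + U²)
k = 169 (k = 13² = 169)
(-21255 + k) + H(38) = (-21255 + 169) + (-52 + 38²) = -21086 + (-52 + 1444) = -21086 + 1392 = -19694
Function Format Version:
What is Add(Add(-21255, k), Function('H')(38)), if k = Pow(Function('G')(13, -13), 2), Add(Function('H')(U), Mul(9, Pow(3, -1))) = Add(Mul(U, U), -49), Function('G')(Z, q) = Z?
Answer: -19694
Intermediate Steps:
Function('H')(U) = Add(-52, Pow(U, 2)) (Function('H')(U) = Add(-3, Add(Mul(U, U), -49)) = Add(-3, Add(Pow(U, 2), -49)) = Add(-3, Add(-49, Pow(U, 2))) = Add(-52, Pow(U, 2)))
k = 169 (k = Pow(13, 2) = 169)
Add(Add(-21255, k), Function('H')(38)) = Add(Add(-21255, 169), Add(-52, Pow(38, 2))) = Add(-21086, Add(-52, 1444)) = Add(-21086, 1392) = -19694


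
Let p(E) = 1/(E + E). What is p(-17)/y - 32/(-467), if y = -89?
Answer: 97299/1413142 ≈ 0.068853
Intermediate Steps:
p(E) = 1/(2*E)
p(-17)/y - 32/(-467) = ((½)/(-17))/(-89) - 32/(-467) = ((½)*(-1/17))*(-1/89) - 32*(-1/467) = -1/34*(-1/89) + 32/467 = 1/3026 + 32/467 = 97299/1413142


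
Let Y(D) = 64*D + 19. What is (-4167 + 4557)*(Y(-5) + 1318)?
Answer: 396630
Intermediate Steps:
Y(D) = 19 + 64*D
(-4167 + 4557)*(Y(-5) + 1318) = (-4167 + 4557)*((19 + 64*(-5)) + 1318) = 390*((19 - 320) + 1318) = 390*(-301 + 1318) = 390*1017 = 396630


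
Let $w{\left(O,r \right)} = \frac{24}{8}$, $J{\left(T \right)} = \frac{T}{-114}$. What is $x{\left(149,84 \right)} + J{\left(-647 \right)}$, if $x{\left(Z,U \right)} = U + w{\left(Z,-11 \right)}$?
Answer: $\frac{10565}{114} \approx 92.675$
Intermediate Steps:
$J{\left(T \right)} = - \frac{T}{114}$ ($J{\left(T \right)} = T \left(- \frac{1}{114}\right) = - \frac{T}{114}$)
$w{\left(O,r \right)} = 3$ ($w{\left(O,r \right)} = 24 \cdot \frac{1}{8} = 3$)
$x{\left(Z,U \right)} = 3 + U$ ($x{\left(Z,U \right)} = U + 3 = 3 + U$)
$x{\left(149,84 \right)} + J{\left(-647 \right)} = \left(3 + 84\right) - - \frac{647}{114} = 87 + \frac{647}{114} = \frac{10565}{114}$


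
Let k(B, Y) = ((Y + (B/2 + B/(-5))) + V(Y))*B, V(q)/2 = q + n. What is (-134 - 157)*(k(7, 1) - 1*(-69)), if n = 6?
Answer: -549117/10 ≈ -54912.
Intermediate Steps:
V(q) = 12 + 2*q (V(q) = 2*(q + 6) = 2*(6 + q) = 12 + 2*q)
k(B, Y) = B*(12 + 3*Y + 3*B/10) (k(B, Y) = ((Y + (B/2 + B/(-5))) + (12 + 2*Y))*B = ((Y + (B*(½) + B*(-⅕))) + (12 + 2*Y))*B = ((Y + (B/2 - B/5)) + (12 + 2*Y))*B = ((Y + 3*B/10) + (12 + 2*Y))*B = (12 + 3*Y + 3*B/10)*B = B*(12 + 3*Y + 3*B/10))
(-134 - 157)*(k(7, 1) - 1*(-69)) = (-134 - 157)*((3/10)*7*(40 + 7 + 10*1) - 1*(-69)) = -291*((3/10)*7*(40 + 7 + 10) + 69) = -291*((3/10)*7*57 + 69) = -291*(1197/10 + 69) = -291*1887/10 = -549117/10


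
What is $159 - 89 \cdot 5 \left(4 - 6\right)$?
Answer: $1049$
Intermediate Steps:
$159 - 89 \cdot 5 \left(4 - 6\right) = 159 - 89 \cdot 5 \left(-2\right) = 159 - -890 = 159 + 890 = 1049$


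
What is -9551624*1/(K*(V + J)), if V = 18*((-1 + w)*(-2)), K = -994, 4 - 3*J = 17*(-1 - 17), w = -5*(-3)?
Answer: -7163718/298697 ≈ -23.983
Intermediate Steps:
w = 15
J = 310/3 (J = 4/3 - 17*(-1 - 17)/3 = 4/3 - 17*(-18)/3 = 4/3 - ⅓*(-306) = 4/3 + 102 = 310/3 ≈ 103.33)
V = -504 (V = 18*((-1 + 15)*(-2)) = 18*(14*(-2)) = 18*(-28) = -504)
-9551624*1/(K*(V + J)) = -9551624*(-1/(994*(-504 + 310/3))) = -9551624/((-994*(-1202/3))) = -9551624/1194788/3 = -9551624*3/1194788 = -7163718/298697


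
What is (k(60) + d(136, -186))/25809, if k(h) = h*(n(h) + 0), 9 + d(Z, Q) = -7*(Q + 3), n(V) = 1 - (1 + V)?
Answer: -776/8603 ≈ -0.090201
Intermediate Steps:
n(V) = -V (n(V) = 1 + (-1 - V) = -V)
d(Z, Q) = -30 - 7*Q (d(Z, Q) = -9 - 7*(Q + 3) = -9 - 7*(3 + Q) = -9 + (-21 - 7*Q) = -30 - 7*Q)
k(h) = -h**2 (k(h) = h*(-h + 0) = h*(-h) = -h**2)
(k(60) + d(136, -186))/25809 = (-1*60**2 + (-30 - 7*(-186)))/25809 = (-1*3600 + (-30 + 1302))*(1/25809) = (-3600 + 1272)*(1/25809) = -2328*1/25809 = -776/8603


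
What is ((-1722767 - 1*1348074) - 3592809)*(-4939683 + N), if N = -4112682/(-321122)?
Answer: 5285063331682770300/160561 ≈ 3.2916e+13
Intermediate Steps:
N = 2056341/160561 (N = -4112682*(-1/321122) = 2056341/160561 ≈ 12.807)
((-1722767 - 1*1348074) - 3592809)*(-4939683 + N) = ((-1722767 - 1*1348074) - 3592809)*(-4939683 + 2056341/160561) = ((-1722767 - 1348074) - 3592809)*(-793118385822/160561) = (-3070841 - 3592809)*(-793118385822/160561) = -6663650*(-793118385822/160561) = 5285063331682770300/160561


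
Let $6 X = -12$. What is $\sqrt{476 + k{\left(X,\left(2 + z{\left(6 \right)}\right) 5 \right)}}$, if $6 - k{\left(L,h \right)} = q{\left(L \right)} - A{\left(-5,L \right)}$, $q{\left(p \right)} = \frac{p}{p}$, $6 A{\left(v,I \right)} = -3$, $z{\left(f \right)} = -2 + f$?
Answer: $\frac{31 \sqrt{2}}{2} \approx 21.92$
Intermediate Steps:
$X = -2$ ($X = \frac{1}{6} \left(-12\right) = -2$)
$A{\left(v,I \right)} = - \frac{1}{2}$ ($A{\left(v,I \right)} = \frac{1}{6} \left(-3\right) = - \frac{1}{2}$)
$q{\left(p \right)} = 1$
$k{\left(L,h \right)} = \frac{9}{2}$ ($k{\left(L,h \right)} = 6 - \left(1 - - \frac{1}{2}\right) = 6 - \left(1 + \frac{1}{2}\right) = 6 - \frac{3}{2} = \frac{9}{2}$)
$\sqrt{476 + k{\left(X,\left(2 + z{\left(6 \right)}\right) 5 \right)}} = \sqrt{476 + \frac{9}{2}} = \sqrt{\frac{961}{2}} = \frac{31 \sqrt{2}}{2}$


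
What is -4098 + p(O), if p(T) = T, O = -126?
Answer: -4224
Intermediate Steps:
-4098 + p(O) = -4098 - 126 = -4224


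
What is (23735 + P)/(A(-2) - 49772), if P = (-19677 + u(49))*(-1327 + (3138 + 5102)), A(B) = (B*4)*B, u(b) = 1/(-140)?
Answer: 19040478153/6965840 ≈ 2733.4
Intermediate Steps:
u(b) = -1/140
A(B) = 4*B**2 (A(B) = (4*B)*B = 4*B**2)
P = -19043801053/140 (P = (-19677 - 1/140)*(-1327 + (3138 + 5102)) = -2754781*(-1327 + 8240)/140 = -2754781/140*6913 = -19043801053/140 ≈ -1.3603e+8)
(23735 + P)/(A(-2) - 49772) = (23735 - 19043801053/140)/(4*(-2)**2 - 49772) = -19040478153/(140*(4*4 - 49772)) = -19040478153/(140*(16 - 49772)) = -19040478153/140/(-49756) = -19040478153/140*(-1/49756) = 19040478153/6965840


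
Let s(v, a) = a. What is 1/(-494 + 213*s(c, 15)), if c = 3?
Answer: 1/2701 ≈ 0.00037023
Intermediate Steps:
1/(-494 + 213*s(c, 15)) = 1/(-494 + 213*15) = 1/(-494 + 3195) = 1/2701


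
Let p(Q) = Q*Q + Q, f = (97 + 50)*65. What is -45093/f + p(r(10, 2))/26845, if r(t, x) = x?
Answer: -886787/187915 ≈ -4.7191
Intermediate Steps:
f = 9555 (f = 147*65 = 9555)
p(Q) = Q + Q² (p(Q) = Q² + Q = Q + Q²)
-45093/f + p(r(10, 2))/26845 = -45093/9555 + (2*(1 + 2))/26845 = -45093*1/9555 + (2*3)*(1/26845) = -15031/3185 + 6*(1/26845) = -15031/3185 + 6/26845 = -886787/187915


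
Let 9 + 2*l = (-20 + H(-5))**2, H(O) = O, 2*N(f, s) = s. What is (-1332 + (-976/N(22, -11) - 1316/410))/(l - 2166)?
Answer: 1305369/2094895 ≈ 0.62312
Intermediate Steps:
N(f, s) = s/2
l = 308 (l = -9/2 + (-20 - 5)**2/2 = -9/2 + (1/2)*(-25)**2 = -9/2 + (1/2)*625 = -9/2 + 625/2 = 308)
(-1332 + (-976/N(22, -11) - 1316/410))/(l - 2166) = (-1332 + (-976/((1/2)*(-11)) - 1316/410))/(308 - 2166) = (-1332 + (-976/(-11/2) - 1316*1/410))/(-1858) = (-1332 + (-976*(-2/11) - 658/205))*(-1/1858) = (-1332 + (1952/11 - 658/205))*(-1/1858) = (-1332 + 392922/2255)*(-1/1858) = -2610738/2255*(-1/1858) = 1305369/2094895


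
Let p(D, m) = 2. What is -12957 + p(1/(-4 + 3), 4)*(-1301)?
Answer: -15559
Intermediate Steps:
-12957 + p(1/(-4 + 3), 4)*(-1301) = -12957 + 2*(-1301) = -12957 - 2602 = -15559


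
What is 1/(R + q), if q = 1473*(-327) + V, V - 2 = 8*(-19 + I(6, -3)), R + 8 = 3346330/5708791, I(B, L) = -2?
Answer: -5708791/2750749053065 ≈ -2.0754e-6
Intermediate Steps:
R = -42323998/5708791 (R = -8 + 3346330/5708791 = -42323998/5708791 ≈ -7.4138)
V = -166 (V = 2 + 8*(-19 - 2) = 2 + 8*(-21) = 2 - 168 = -166)
q = -481837 (q = 1473*(-327) - 166 = -481671 - 166 = -481837)
1/(R + q) = 1/(-42323998/5708791 - 481837) = 1/(-2750749053065/5708791) = -5708791/2750749053065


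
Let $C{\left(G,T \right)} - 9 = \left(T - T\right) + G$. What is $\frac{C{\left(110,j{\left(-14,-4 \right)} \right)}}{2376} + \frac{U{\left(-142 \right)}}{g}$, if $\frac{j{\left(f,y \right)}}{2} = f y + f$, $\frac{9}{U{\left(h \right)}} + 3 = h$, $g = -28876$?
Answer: $\frac{124569191}{2487089880} \approx 0.050086$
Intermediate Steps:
$U{\left(h \right)} = \frac{9}{-3 + h}$
$j{\left(f,y \right)} = 2 f + 2 f y$ ($j{\left(f,y \right)} = 2 \left(f y + f\right) = 2 \left(f + f y\right) = 2 f + 2 f y$)
$C{\left(G,T \right)} = 9 + G$ ($C{\left(G,T \right)} = 9 + \left(\left(T - T\right) + G\right) = 9 + \left(0 + G\right) = 9 + G$)
$\frac{C{\left(110,j{\left(-14,-4 \right)} \right)}}{2376} + \frac{U{\left(-142 \right)}}{g} = \frac{9 + 110}{2376} + \frac{9 \frac{1}{-3 - 142}}{-28876} = 119 \cdot \frac{1}{2376} + \frac{9}{-145} \left(- \frac{1}{28876}\right) = \frac{119}{2376} + 9 \left(- \frac{1}{145}\right) \left(- \frac{1}{28876}\right) = \frac{119}{2376} - - \frac{9}{4187020} = \frac{119}{2376} + \frac{9}{4187020} = \frac{124569191}{2487089880}$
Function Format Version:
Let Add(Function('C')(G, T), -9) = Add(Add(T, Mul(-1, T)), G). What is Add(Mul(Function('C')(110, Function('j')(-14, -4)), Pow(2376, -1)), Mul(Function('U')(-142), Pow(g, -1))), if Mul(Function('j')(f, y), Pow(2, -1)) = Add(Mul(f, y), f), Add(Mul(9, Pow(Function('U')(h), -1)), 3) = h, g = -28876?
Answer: Rational(124569191, 2487089880) ≈ 0.050086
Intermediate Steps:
Function('U')(h) = Mul(9, Pow(Add(-3, h), -1))
Function('j')(f, y) = Add(Mul(2, f), Mul(2, f, y)) (Function('j')(f, y) = Mul(2, Add(Mul(f, y), f)) = Mul(2, Add(f, Mul(f, y))) = Add(Mul(2, f), Mul(2, f, y)))
Function('C')(G, T) = Add(9, G) (Function('C')(G, T) = Add(9, Add(Add(T, Mul(-1, T)), G)) = Add(9, Add(0, G)) = Add(9, G))
Add(Mul(Function('C')(110, Function('j')(-14, -4)), Pow(2376, -1)), Mul(Function('U')(-142), Pow(g, -1))) = Add(Mul(Add(9, 110), Pow(2376, -1)), Mul(Mul(9, Pow(Add(-3, -142), -1)), Pow(-28876, -1))) = Add(Mul(119, Rational(1, 2376)), Mul(Mul(9, Pow(-145, -1)), Rational(-1, 28876))) = Add(Rational(119, 2376), Mul(Mul(9, Rational(-1, 145)), Rational(-1, 28876))) = Add(Rational(119, 2376), Mul(Rational(-9, 145), Rational(-1, 28876))) = Add(Rational(119, 2376), Rational(9, 4187020)) = Rational(124569191, 2487089880)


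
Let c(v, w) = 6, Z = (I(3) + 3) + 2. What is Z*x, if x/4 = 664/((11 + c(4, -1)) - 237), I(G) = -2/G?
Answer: -8632/165 ≈ -52.315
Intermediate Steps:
Z = 13/3 (Z = (-2/3 + 3) + 2 = (-2*⅓ + 3) + 2 = (-⅔ + 3) + 2 = 7/3 + 2 = 13/3 ≈ 4.3333)
x = -664/55 (x = 4*(664/((11 + 6) - 237)) = 4*(664/(17 - 237)) = 4*(664/(-220)) = 4*(664*(-1/220)) = 4*(-166/55) = -664/55 ≈ -12.073)
Z*x = (13/3)*(-664/55) = -8632/165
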